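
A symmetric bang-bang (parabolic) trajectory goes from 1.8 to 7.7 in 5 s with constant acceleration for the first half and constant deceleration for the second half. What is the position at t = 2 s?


Symmetric rest-to-rest: each phase covers (pf-p0)/2 in time T/2. 0.5*a*(T/2)^2 = (pf-p0)/2 => a = 4*(pf-p0)/T^2
a = 4*(7.7-1.8)/5^2 = 0.944
t = 2 is in the acceleration phase (t <= T/2).
p = p0 + 0.5*a*t^2 = 1.8 + 0.5*0.944*2^2
= 3.688


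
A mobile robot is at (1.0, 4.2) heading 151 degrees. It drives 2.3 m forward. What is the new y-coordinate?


y_new = y0 + d*sin(theta)
= 4.2 + 2.3*sin(151)
= 4.2 + 1.1151
= 5.3151


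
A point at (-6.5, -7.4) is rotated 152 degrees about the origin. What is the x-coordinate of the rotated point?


x' = x*cos(theta) - y*sin(theta)
cos(152 deg) = -0.8829, sin(152 deg) = 0.4695
x' = -6.5 * -0.8829 - -7.4 * 0.4695
= 5.7392 - -3.4741
= 9.2132


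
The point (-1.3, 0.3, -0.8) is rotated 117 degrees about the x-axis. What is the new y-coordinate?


Rotation about x-axis: y' = y*cos(theta) - z*sin(theta)
= 0.3 * -0.454 - -0.8 * 0.891
= 0.5766


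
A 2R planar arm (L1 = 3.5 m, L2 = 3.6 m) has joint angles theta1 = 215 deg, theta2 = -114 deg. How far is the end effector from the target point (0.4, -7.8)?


End effector via forward kinematics:
x = L1*cos(t1) + L2*cos(t1+t2) = -3.5539
y = L1*sin(t1) + L2*sin(t1+t2) = 1.5263
Distance to target:
d = sqrt((0.4 - -3.5539)^2 + (-7.8 - 1.5263)^2)
= sqrt(15.6337 + 86.9806)
= 10.1299 m


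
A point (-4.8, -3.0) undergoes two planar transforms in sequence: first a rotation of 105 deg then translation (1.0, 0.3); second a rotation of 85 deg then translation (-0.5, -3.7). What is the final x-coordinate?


After transform 1:
x1 = cos(105)*-4.8 - sin(105)*-3.0 + 1.0 = 5.1401
y1 = sin(105)*-4.8 + cos(105)*-3.0 + 0.3 = -3.56
After transform 2:
x2 = cos(85)*5.1401 - sin(85)*-3.56 + -0.5
= 3.4944


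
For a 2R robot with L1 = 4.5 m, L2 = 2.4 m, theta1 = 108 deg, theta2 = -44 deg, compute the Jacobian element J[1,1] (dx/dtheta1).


J[1,1] = -L1*sin(t1) - L2*sin(t1+t2)
= -4.5*sin(108) - 2.4*sin(64)
= -6.4369


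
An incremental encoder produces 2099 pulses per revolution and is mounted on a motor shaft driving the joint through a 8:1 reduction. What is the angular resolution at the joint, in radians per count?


counts per rev = 2099
effective counts at joint = 2099 * 8 = 16792
resolution = 2*pi / 16792
= 3.7418e-04 rad/count


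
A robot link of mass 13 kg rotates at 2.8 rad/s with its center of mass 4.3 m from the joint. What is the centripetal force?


F = m * omega^2 * r
= 13 * 2.8^2 * 4.3
= 13 * 7.84 * 4.3
= 438.256 N


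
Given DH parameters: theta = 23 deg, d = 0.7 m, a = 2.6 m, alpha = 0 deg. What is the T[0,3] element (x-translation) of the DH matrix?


T[0,3] = a * cos(theta)
= 2.6 * cos(23 deg)
= 2.6 * 0.9205
= 2.3933


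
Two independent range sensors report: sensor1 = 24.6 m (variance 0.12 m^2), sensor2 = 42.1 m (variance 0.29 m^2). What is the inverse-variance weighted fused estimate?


w1 = (1/var1) / (1/var1 + 1/var2)
   = 8.3333 / (8.3333 + 3.4483) = 0.7073
w2 = 1 - w1 = 0.2927
fused = w1*s1 + w2*s2 = 17.4 + 12.322
= 29.722 m


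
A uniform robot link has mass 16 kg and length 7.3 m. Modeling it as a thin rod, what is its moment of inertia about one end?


I = (1/3) * m * L^2
= (1/3) * 16 * 7.3^2
= 0.333333 * 16 * 53.29
= 284.2133 kg*m^2


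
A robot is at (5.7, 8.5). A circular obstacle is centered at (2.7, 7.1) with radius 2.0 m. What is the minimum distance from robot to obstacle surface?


center_dist = sqrt((5.7-2.7)^2 + (8.5-7.1)^2)
= sqrt(9.0 + 1.96)
= 3.3106
min_dist = center_dist - radius = 3.3106 - 2.0 = 1.3106 m


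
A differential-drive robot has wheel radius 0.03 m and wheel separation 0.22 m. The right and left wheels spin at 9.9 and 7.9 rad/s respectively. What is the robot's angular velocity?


vR = r*wR = 0.03*9.9 = 0.297 m/s
vL = r*wL = 0.03*7.9 = 0.237 m/s
v = (vR+vL)/2 = 0.267 m/s
omega = (vR-vL)/L = 0.2727 rad/s
angular velocity = 0.2727 rad/s


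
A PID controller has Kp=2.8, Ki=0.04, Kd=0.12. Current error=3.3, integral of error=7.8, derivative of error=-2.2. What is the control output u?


u = Kp*e + Ki*int(e) + Kd*de/dt
= 2.8*3.3 + 0.04*7.8 + 0.12*(-2.2)
= 9.24 + 0.312 + -0.264
= 9.288


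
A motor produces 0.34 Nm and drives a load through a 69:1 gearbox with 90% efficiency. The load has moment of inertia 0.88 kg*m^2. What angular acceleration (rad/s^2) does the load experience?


tau_out = tau_motor * N * eta
= 0.34 * 69 * 0.9 = 21.114 Nm
alpha = tau_out / I = 21.114 / 0.88
= 23.9932 rad/s^2


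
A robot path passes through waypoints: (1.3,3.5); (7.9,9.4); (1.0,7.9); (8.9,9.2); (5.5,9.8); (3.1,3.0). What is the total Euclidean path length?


Segment lengths:
  seg1 = sqrt((6.6)^2 + (5.9)^2) = 8.8527
  seg2 = sqrt((-6.9)^2 + (-1.5)^2) = 7.0612
  seg3 = sqrt((7.9)^2 + (1.3)^2) = 8.0062
  seg4 = sqrt((-3.4)^2 + (0.6)^2) = 3.4525
  seg5 = sqrt((-2.4)^2 + (-6.8)^2) = 7.2111
Total = 34.5837


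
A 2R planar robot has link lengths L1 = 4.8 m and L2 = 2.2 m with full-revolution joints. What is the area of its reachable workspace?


r_max = L1 + L2 = 7.0 m
r_min = |L1 - L2| = 2.6 m
Area = pi*(r_max^2 - r_min^2)
= pi*(49.0 - 6.76)
= pi * 42.24
= 132.7009 m^2


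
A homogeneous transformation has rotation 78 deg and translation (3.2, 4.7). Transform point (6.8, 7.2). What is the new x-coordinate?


x' = cos(theta)*px - sin(theta)*py + tx
= 0.2079*6.8 - 0.9781*7.2 + 3.2
= -2.4289


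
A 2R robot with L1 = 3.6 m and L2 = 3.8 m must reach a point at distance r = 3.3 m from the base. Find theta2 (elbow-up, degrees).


cos(theta2) = (r^2 - L1^2 - L2^2) / (2*L1*L2)
cos(theta2) = (10.89 - 12.96 - 14.44) / 27.36
cos(theta2) = -0.603436
theta2 = 127.1164 degrees


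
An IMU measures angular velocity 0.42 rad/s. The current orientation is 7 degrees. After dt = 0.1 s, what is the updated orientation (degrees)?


delta_theta = w * dt = 0.42 * 0.1 = 0.042 rad
= 2.4064 deg
theta_new = 7 + 2.4064 = 9.4064 deg


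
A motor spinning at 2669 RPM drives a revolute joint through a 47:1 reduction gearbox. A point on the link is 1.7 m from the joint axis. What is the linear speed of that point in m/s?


omega_motor = 2669 * 2*pi/60 = 279.497 rad/s
omega_joint = omega_motor / 47 = 5.9467 rad/s
v = omega_joint * r = 5.9467 * 1.7
= 10.1095 m/s


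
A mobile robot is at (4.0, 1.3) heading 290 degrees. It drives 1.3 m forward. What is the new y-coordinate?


y_new = y0 + d*sin(theta)
= 1.3 + 1.3*sin(290)
= 1.3 + -1.2216
= 0.0784


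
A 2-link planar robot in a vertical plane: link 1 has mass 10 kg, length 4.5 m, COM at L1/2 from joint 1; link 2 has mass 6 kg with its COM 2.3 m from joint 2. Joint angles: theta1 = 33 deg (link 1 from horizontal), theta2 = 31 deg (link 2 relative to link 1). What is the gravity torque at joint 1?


Horizontal distance from joint 1 to link-1 COM:
  x_c1 = (L1/2)*cos(t1) = 2.25 * 0.8387 = 1.887 m
Horizontal distance from joint 1 to link-2 COM:
  x_c2 = L1*cos(t1) + Lc2*cos(t1+t2)
       = 4.5*0.8387 + 2.3*0.4384 = 4.7823 m
tau1 = m1*g*x_c1 + m2*g*x_c2
     = 10*9.81*1.887 + 6*9.81*4.7823
     = 185.1156 + 281.4845
     = 466.6 Nm


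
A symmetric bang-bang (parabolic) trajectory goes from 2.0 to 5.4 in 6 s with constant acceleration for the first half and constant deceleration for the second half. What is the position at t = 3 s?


Symmetric rest-to-rest: each phase covers (pf-p0)/2 in time T/2. 0.5*a*(T/2)^2 = (pf-p0)/2 => a = 4*(pf-p0)/T^2
a = 4*(5.4-2.0)/6^2 = 0.3778
t = 3 is in the acceleration phase (t <= T/2).
p = p0 + 0.5*a*t^2 = 2.0 + 0.5*0.3778*3^2
= 3.7


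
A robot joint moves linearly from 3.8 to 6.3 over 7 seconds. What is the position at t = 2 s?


s = t/T = 2/7 = 0.2857
p(t) = p0 + (pf-p0)*s
= 3.8 + (6.3 - 3.8) * 0.2857
= 4.5143


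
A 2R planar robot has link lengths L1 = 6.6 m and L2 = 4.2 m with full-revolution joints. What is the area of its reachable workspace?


r_max = L1 + L2 = 10.8 m
r_min = |L1 - L2| = 2.4 m
Area = pi*(r_max^2 - r_min^2)
= pi*(116.64 - 5.76)
= pi * 110.88
= 348.3398 m^2


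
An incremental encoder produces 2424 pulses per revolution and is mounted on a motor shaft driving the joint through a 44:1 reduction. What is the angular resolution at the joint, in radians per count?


counts per rev = 2424
effective counts at joint = 2424 * 44 = 106656
resolution = 2*pi / 106656
= 5.8911e-05 rad/count


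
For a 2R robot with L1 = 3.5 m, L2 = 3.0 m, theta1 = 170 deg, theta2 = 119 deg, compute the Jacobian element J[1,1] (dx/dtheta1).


J[1,1] = -L1*sin(t1) - L2*sin(t1+t2)
= -3.5*sin(170) - 3.0*sin(289)
= 2.2288


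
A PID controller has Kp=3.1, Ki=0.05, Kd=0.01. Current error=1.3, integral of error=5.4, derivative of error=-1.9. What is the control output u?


u = Kp*e + Ki*int(e) + Kd*de/dt
= 3.1*1.3 + 0.05*5.4 + 0.01*(-1.9)
= 4.03 + 0.27 + -0.019
= 4.281


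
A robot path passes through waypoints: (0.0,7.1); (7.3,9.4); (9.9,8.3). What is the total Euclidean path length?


Segment lengths:
  seg1 = sqrt((7.3)^2 + (2.3)^2) = 7.6538
  seg2 = sqrt((2.6)^2 + (-1.1)^2) = 2.8231
Total = 10.4769


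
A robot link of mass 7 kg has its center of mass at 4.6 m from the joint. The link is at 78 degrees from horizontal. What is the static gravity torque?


tau = m*g*L*cos(angle)
= 7 * 9.81 * 4.6 * cos(78 deg)
= 7 * 9.81 * 4.6 * 0.2079
= 65.6756 Nm


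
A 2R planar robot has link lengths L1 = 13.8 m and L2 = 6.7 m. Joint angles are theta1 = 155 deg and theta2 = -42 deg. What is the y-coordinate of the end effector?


Convert angles to radians: theta1 = 2.7053, theta2 = -0.733
y = L1*sin(theta1) + L2*sin(theta1+theta2)
y = 5.8321 + 6.1674
y = 11.9995


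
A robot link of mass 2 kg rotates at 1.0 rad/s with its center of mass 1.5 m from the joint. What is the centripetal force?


F = m * omega^2 * r
= 2 * 1.0^2 * 1.5
= 2 * 1.0 * 1.5
= 3.0 N


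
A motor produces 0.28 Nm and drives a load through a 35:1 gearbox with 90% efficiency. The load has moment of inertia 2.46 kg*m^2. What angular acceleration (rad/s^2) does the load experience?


tau_out = tau_motor * N * eta
= 0.28 * 35 * 0.9 = 8.82 Nm
alpha = tau_out / I = 8.82 / 2.46
= 3.5854 rad/s^2


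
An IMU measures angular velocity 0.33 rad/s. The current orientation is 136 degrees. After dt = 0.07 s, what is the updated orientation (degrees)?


delta_theta = w * dt = 0.33 * 0.07 = 0.0231 rad
= 1.3235 deg
theta_new = 136 + 1.3235 = 137.3235 deg


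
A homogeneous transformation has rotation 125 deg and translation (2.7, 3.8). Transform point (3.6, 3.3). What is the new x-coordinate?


x' = cos(theta)*px - sin(theta)*py + tx
= -0.5736*3.6 - 0.8192*3.3 + 2.7
= -2.0681


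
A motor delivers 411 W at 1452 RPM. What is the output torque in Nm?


omega = 1452 * 2*pi/60 = 152.0531 rad/s
tau = P / omega = 411 / 152.0531
= 2.703 Nm


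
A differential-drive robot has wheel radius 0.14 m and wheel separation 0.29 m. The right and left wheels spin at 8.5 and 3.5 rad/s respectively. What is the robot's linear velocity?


vR = r*wR = 0.14*8.5 = 1.19 m/s
vL = r*wL = 0.14*3.5 = 0.49 m/s
v = (vR+vL)/2 = 0.84 m/s
omega = (vR-vL)/L = 2.4138 rad/s
linear velocity = 0.84 m/s


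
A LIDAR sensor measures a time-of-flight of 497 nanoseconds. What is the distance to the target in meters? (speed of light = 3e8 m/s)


tof = 497 ns = 4.97e-07 s
dist = c * tof / 2
= 3e8 * 4.97e-07 / 2
= 74.55 m


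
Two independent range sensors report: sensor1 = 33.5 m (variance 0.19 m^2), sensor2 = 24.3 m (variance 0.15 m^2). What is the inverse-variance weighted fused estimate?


w1 = (1/var1) / (1/var1 + 1/var2)
   = 5.2632 / (5.2632 + 6.6667) = 0.4412
w2 = 1 - w1 = 0.5588
fused = w1*s1 + w2*s2 = 14.7794 + 13.5794
= 28.3588 m


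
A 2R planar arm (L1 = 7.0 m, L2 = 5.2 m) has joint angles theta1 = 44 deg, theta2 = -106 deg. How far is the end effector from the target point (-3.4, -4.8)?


End effector via forward kinematics:
x = L1*cos(t1) + L2*cos(t1+t2) = 7.4766
y = L1*sin(t1) + L2*sin(t1+t2) = 0.2713
Distance to target:
d = sqrt((-3.4 - 7.4766)^2 + (-4.8 - 0.2713)^2)
= sqrt(118.3011 + 25.7179)
= 12.0008 m


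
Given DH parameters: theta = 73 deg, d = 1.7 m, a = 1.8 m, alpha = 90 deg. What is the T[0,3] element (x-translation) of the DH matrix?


T[0,3] = a * cos(theta)
= 1.8 * cos(73 deg)
= 1.8 * 0.2924
= 0.5263


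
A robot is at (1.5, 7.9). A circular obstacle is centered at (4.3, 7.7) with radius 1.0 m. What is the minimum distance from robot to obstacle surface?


center_dist = sqrt((1.5-4.3)^2 + (7.9-7.7)^2)
= sqrt(7.84 + 0.04)
= 2.8071
min_dist = center_dist - radius = 2.8071 - 1.0 = 1.8071 m


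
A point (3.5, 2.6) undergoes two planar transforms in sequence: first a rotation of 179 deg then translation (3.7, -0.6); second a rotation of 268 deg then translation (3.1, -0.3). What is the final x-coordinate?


After transform 1:
x1 = cos(179)*3.5 - sin(179)*2.6 + 3.7 = 0.1552
y1 = sin(179)*3.5 + cos(179)*2.6 + -0.6 = -3.1385
After transform 2:
x2 = cos(268)*0.1552 - sin(268)*-3.1385 + 3.1
= -0.042


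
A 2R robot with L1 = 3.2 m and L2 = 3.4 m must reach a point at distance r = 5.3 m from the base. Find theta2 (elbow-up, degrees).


cos(theta2) = (r^2 - L1^2 - L2^2) / (2*L1*L2)
cos(theta2) = (28.09 - 10.24 - 11.56) / 21.76
cos(theta2) = 0.289062
theta2 = 73.1982 degrees


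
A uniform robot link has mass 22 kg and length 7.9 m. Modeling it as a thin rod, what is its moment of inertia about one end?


I = (1/3) * m * L^2
= (1/3) * 22 * 7.9^2
= 0.333333 * 22 * 62.41
= 457.6733 kg*m^2


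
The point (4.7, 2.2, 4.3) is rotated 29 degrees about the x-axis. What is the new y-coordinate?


Rotation about x-axis: y' = y*cos(theta) - z*sin(theta)
= 2.2 * 0.8746 - 4.3 * 0.4848
= -0.1605


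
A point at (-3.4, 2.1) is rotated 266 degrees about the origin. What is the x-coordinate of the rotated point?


x' = x*cos(theta) - y*sin(theta)
cos(266 deg) = -0.0698, sin(266 deg) = -0.9976
x' = -3.4 * -0.0698 - 2.1 * -0.9976
= 0.2372 - -2.0949
= 2.3321


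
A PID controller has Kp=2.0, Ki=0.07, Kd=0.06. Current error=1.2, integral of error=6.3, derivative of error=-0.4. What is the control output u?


u = Kp*e + Ki*int(e) + Kd*de/dt
= 2.0*1.2 + 0.07*6.3 + 0.06*(-0.4)
= 2.4 + 0.441 + -0.024
= 2.817


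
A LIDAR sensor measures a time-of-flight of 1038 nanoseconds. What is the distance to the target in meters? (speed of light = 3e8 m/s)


tof = 1038 ns = 1.038e-06 s
dist = c * tof / 2
= 3e8 * 1.038e-06 / 2
= 155.7 m


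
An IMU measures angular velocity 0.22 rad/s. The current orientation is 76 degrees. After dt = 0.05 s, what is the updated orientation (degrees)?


delta_theta = w * dt = 0.22 * 0.05 = 0.011 rad
= 0.6303 deg
theta_new = 76 + 0.6303 = 76.6303 deg


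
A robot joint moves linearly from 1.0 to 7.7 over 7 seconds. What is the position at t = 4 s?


s = t/T = 4/7 = 0.5714
p(t) = p0 + (pf-p0)*s
= 1.0 + (7.7 - 1.0) * 0.5714
= 4.8286


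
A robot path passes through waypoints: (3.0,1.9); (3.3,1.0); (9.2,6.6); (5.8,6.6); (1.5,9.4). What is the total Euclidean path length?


Segment lengths:
  seg1 = sqrt((0.3)^2 + (-0.9)^2) = 0.9487
  seg2 = sqrt((5.9)^2 + (5.6)^2) = 8.1345
  seg3 = sqrt((-3.4)^2 + (0.0)^2) = 3.4
  seg4 = sqrt((-4.3)^2 + (2.8)^2) = 5.1313
Total = 17.6145


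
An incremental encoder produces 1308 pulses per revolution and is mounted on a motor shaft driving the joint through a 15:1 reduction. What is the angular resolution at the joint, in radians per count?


counts per rev = 1308
effective counts at joint = 1308 * 15 = 19620
resolution = 2*pi / 19620
= 3.2024e-04 rad/count


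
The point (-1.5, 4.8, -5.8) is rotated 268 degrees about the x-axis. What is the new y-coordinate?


Rotation about x-axis: y' = y*cos(theta) - z*sin(theta)
= 4.8 * -0.0349 - -5.8 * -0.9994
= -5.964


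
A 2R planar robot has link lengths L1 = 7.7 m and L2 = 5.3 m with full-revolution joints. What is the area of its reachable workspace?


r_max = L1 + L2 = 13.0 m
r_min = |L1 - L2| = 2.4 m
Area = pi*(r_max^2 - r_min^2)
= pi*(169.0 - 5.76)
= pi * 163.24
= 512.8336 m^2


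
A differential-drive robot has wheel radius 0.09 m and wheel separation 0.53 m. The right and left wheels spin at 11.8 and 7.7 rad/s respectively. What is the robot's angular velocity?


vR = r*wR = 0.09*11.8 = 1.062 m/s
vL = r*wL = 0.09*7.7 = 0.693 m/s
v = (vR+vL)/2 = 0.8775 m/s
omega = (vR-vL)/L = 0.6962 rad/s
angular velocity = 0.6962 rad/s


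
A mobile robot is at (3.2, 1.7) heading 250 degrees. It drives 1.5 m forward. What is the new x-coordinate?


x_new = x0 + d*cos(theta)
= 3.2 + 1.5*cos(250)
= 3.2 + -0.513
= 2.687


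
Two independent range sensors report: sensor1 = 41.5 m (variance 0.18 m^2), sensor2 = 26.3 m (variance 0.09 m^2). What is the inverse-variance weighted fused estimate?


w1 = (1/var1) / (1/var1 + 1/var2)
   = 5.5556 / (5.5556 + 11.1111) = 0.3333
w2 = 1 - w1 = 0.6667
fused = w1*s1 + w2*s2 = 13.8333 + 17.5333
= 31.3667 m


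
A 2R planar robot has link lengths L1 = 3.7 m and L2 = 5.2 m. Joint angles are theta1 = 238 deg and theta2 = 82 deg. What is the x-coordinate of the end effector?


Convert angles to radians: theta1 = 4.1539, theta2 = 1.4312
x = L1*cos(theta1) + L2*cos(theta1+theta2)
x = -1.9607 + 3.9834
x = 2.0227


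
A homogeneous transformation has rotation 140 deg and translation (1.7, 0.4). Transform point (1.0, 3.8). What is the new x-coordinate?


x' = cos(theta)*px - sin(theta)*py + tx
= -0.766*1.0 - 0.6428*3.8 + 1.7
= -1.5086


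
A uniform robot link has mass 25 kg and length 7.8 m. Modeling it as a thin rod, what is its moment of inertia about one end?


I = (1/3) * m * L^2
= (1/3) * 25 * 7.8^2
= 0.333333 * 25 * 60.84
= 507.0 kg*m^2


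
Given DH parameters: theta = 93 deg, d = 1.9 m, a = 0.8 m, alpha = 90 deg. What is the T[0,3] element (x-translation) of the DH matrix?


T[0,3] = a * cos(theta)
= 0.8 * cos(93 deg)
= 0.8 * -0.0523
= -0.0419


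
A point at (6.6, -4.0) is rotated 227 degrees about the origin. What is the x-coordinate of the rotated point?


x' = x*cos(theta) - y*sin(theta)
cos(227 deg) = -0.682, sin(227 deg) = -0.7314
x' = 6.6 * -0.682 - -4.0 * -0.7314
= -4.5012 - 2.9254
= -7.4266


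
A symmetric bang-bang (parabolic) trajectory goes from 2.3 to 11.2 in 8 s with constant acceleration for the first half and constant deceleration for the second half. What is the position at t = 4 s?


Symmetric rest-to-rest: each phase covers (pf-p0)/2 in time T/2. 0.5*a*(T/2)^2 = (pf-p0)/2 => a = 4*(pf-p0)/T^2
a = 4*(11.2-2.3)/8^2 = 0.5562
t = 4 is in the acceleration phase (t <= T/2).
p = p0 + 0.5*a*t^2 = 2.3 + 0.5*0.5562*4^2
= 6.75


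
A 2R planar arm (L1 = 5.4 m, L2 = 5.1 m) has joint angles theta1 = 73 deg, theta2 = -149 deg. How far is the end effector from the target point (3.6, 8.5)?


End effector via forward kinematics:
x = L1*cos(t1) + L2*cos(t1+t2) = 2.8126
y = L1*sin(t1) + L2*sin(t1+t2) = 0.2155
Distance to target:
d = sqrt((3.6 - 2.8126)^2 + (8.5 - 0.2155)^2)
= sqrt(0.62 + 68.6323)
= 8.3218 m


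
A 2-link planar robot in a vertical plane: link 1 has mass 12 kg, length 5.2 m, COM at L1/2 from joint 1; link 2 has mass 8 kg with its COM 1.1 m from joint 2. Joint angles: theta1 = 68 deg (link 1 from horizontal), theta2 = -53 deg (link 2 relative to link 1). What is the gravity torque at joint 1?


Horizontal distance from joint 1 to link-1 COM:
  x_c1 = (L1/2)*cos(t1) = 2.6 * 0.3746 = 0.974 m
Horizontal distance from joint 1 to link-2 COM:
  x_c2 = L1*cos(t1) + Lc2*cos(t1+t2)
       = 5.2*0.3746 + 1.1*0.9659 = 3.0105 m
tau1 = m1*g*x_c1 + m2*g*x_c2
     = 12*9.81*0.974 + 8*9.81*3.0105
     = 114.6566 + 236.2619
     = 350.9185 Nm


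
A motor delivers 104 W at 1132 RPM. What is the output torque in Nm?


omega = 1132 * 2*pi/60 = 118.5428 rad/s
tau = P / omega = 104 / 118.5428
= 0.8773 Nm


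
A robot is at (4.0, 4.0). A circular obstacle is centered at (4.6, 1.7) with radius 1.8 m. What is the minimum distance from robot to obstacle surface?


center_dist = sqrt((4.0-4.6)^2 + (4.0-1.7)^2)
= sqrt(0.36 + 5.29)
= 2.377
min_dist = center_dist - radius = 2.377 - 1.8 = 0.577 m


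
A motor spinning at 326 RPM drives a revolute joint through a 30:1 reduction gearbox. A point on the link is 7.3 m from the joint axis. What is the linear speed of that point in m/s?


omega_motor = 326 * 2*pi/60 = 34.1386 rad/s
omega_joint = omega_motor / 30 = 1.138 rad/s
v = omega_joint * r = 1.138 * 7.3
= 8.3071 m/s


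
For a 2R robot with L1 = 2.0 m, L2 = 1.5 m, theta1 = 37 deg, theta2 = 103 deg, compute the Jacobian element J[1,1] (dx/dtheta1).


J[1,1] = -L1*sin(t1) - L2*sin(t1+t2)
= -2.0*sin(37) - 1.5*sin(140)
= -2.1678


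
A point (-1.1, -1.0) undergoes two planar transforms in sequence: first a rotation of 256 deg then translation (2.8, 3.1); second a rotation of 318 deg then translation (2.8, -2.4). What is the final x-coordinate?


After transform 1:
x1 = cos(256)*-1.1 - sin(256)*-1.0 + 2.8 = 2.0958
y1 = sin(256)*-1.1 + cos(256)*-1.0 + 3.1 = 4.4092
After transform 2:
x2 = cos(318)*2.0958 - sin(318)*4.4092 + 2.8
= 7.3079


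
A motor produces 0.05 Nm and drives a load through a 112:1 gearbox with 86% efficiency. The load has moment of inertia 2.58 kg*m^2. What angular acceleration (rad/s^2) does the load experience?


tau_out = tau_motor * N * eta
= 0.05 * 112 * 0.86 = 4.816 Nm
alpha = tau_out / I = 4.816 / 2.58
= 1.8667 rad/s^2


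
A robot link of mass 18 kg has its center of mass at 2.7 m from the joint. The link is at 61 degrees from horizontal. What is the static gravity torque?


tau = m*g*L*cos(angle)
= 18 * 9.81 * 2.7 * cos(61 deg)
= 18 * 9.81 * 2.7 * 0.4848
= 231.1407 Nm


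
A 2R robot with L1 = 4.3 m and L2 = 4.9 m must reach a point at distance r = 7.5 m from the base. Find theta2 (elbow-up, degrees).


cos(theta2) = (r^2 - L1^2 - L2^2) / (2*L1*L2)
cos(theta2) = (56.25 - 18.49 - 24.01) / 42.14
cos(theta2) = 0.326293
theta2 = 70.9561 degrees


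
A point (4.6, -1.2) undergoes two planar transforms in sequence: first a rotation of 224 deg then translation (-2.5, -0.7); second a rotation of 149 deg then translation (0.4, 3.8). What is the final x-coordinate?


After transform 1:
x1 = cos(224)*4.6 - sin(224)*-1.2 + -2.5 = -6.6426
y1 = sin(224)*4.6 + cos(224)*-1.2 + -0.7 = -3.0322
After transform 2:
x2 = cos(149)*-6.6426 - sin(149)*-3.0322 + 0.4
= 7.6555


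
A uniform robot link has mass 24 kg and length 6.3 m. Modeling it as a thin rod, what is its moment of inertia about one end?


I = (1/3) * m * L^2
= (1/3) * 24 * 6.3^2
= 0.333333 * 24 * 39.69
= 317.52 kg*m^2


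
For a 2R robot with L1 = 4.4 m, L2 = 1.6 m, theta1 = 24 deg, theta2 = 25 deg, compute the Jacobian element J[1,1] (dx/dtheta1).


J[1,1] = -L1*sin(t1) - L2*sin(t1+t2)
= -4.4*sin(24) - 1.6*sin(49)
= -2.9972


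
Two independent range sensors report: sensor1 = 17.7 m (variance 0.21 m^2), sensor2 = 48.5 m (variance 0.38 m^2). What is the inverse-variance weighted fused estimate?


w1 = (1/var1) / (1/var1 + 1/var2)
   = 4.7619 / (4.7619 + 2.6316) = 0.6441
w2 = 1 - w1 = 0.3559
fused = w1*s1 + w2*s2 = 11.4 + 17.2627
= 28.6627 m


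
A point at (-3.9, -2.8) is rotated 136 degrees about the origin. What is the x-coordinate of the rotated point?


x' = x*cos(theta) - y*sin(theta)
cos(136 deg) = -0.7193, sin(136 deg) = 0.6947
x' = -3.9 * -0.7193 - -2.8 * 0.6947
= 2.8054 - -1.945
= 4.7505


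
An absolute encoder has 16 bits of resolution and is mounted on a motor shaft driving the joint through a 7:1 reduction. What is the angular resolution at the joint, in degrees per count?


counts = 2^16 = 65536
effective counts at joint = 65536 * 7 = 458752
resolution = 360 / 458752
= 7.8474e-04 deg/count


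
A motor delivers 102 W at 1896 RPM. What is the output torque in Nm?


omega = 1896 * 2*pi/60 = 198.5487 rad/s
tau = P / omega = 102 / 198.5487
= 0.5137 Nm


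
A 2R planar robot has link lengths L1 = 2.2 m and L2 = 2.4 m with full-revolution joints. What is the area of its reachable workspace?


r_max = L1 + L2 = 4.6 m
r_min = |L1 - L2| = 0.2 m
Area = pi*(r_max^2 - r_min^2)
= pi*(21.16 - 0.04)
= pi * 21.12
= 66.3504 m^2


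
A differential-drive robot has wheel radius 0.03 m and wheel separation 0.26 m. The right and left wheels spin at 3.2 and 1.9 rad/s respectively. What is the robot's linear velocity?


vR = r*wR = 0.03*3.2 = 0.096 m/s
vL = r*wL = 0.03*1.9 = 0.057 m/s
v = (vR+vL)/2 = 0.0765 m/s
omega = (vR-vL)/L = 0.15 rad/s
linear velocity = 0.0765 m/s


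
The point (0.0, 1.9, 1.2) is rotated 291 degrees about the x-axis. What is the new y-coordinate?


Rotation about x-axis: y' = y*cos(theta) - z*sin(theta)
= 1.9 * 0.3584 - 1.2 * -0.9336
= 1.8012


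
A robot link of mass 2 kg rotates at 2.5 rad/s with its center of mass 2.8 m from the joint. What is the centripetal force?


F = m * omega^2 * r
= 2 * 2.5^2 * 2.8
= 2 * 6.25 * 2.8
= 35.0 N


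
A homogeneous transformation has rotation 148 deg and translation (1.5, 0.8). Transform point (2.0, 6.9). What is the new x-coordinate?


x' = cos(theta)*px - sin(theta)*py + tx
= -0.848*2.0 - 0.5299*6.9 + 1.5
= -3.8525


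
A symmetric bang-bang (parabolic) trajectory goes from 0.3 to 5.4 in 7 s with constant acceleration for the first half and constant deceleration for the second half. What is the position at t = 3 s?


Symmetric rest-to-rest: each phase covers (pf-p0)/2 in time T/2. 0.5*a*(T/2)^2 = (pf-p0)/2 => a = 4*(pf-p0)/T^2
a = 4*(5.4-0.3)/7^2 = 0.4163
t = 3 is in the acceleration phase (t <= T/2).
p = p0 + 0.5*a*t^2 = 0.3 + 0.5*0.4163*3^2
= 2.1735


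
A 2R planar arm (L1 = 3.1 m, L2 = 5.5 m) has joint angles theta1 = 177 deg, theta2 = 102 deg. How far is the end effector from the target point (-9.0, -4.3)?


End effector via forward kinematics:
x = L1*cos(t1) + L2*cos(t1+t2) = -2.2354
y = L1*sin(t1) + L2*sin(t1+t2) = -5.27
Distance to target:
d = sqrt((-9.0 - -2.2354)^2 + (-4.3 - -5.27)^2)
= sqrt(45.7603 + 0.941)
= 6.8338 m


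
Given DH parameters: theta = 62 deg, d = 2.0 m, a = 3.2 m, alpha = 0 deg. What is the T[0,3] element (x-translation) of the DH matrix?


T[0,3] = a * cos(theta)
= 3.2 * cos(62 deg)
= 3.2 * 0.4695
= 1.5023


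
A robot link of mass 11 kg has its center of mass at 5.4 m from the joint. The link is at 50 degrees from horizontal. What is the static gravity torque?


tau = m*g*L*cos(angle)
= 11 * 9.81 * 5.4 * cos(50 deg)
= 11 * 9.81 * 5.4 * 0.6428
= 374.5613 Nm


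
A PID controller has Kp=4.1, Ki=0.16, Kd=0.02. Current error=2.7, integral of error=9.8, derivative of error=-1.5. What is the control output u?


u = Kp*e + Ki*int(e) + Kd*de/dt
= 4.1*2.7 + 0.16*9.8 + 0.02*(-1.5)
= 11.07 + 1.568 + -0.03
= 12.608


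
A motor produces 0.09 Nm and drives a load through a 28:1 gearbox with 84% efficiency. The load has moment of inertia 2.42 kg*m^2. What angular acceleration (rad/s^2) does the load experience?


tau_out = tau_motor * N * eta
= 0.09 * 28 * 0.84 = 2.1168 Nm
alpha = tau_out / I = 2.1168 / 2.42
= 0.8747 rad/s^2


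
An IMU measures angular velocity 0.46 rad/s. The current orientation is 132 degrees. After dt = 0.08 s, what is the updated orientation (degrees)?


delta_theta = w * dt = 0.46 * 0.08 = 0.0368 rad
= 2.1085 deg
theta_new = 132 + 2.1085 = 134.1085 deg


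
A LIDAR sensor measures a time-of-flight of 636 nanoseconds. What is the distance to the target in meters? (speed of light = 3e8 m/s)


tof = 636 ns = 6.36e-07 s
dist = c * tof / 2
= 3e8 * 6.36e-07 / 2
= 95.4 m


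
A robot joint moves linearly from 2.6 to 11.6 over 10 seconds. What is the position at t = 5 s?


s = t/T = 5/10 = 0.5
p(t) = p0 + (pf-p0)*s
= 2.6 + (11.6 - 2.6) * 0.5
= 7.1


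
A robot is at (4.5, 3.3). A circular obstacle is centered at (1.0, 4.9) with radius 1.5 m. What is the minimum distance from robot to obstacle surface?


center_dist = sqrt((4.5-1.0)^2 + (3.3-4.9)^2)
= sqrt(12.25 + 2.56)
= 3.8484
min_dist = center_dist - radius = 3.8484 - 1.5 = 2.3484 m


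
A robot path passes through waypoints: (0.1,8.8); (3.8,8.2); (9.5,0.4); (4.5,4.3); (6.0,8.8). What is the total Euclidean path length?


Segment lengths:
  seg1 = sqrt((3.7)^2 + (-0.6)^2) = 3.7483
  seg2 = sqrt((5.7)^2 + (-7.8)^2) = 9.6607
  seg3 = sqrt((-5.0)^2 + (3.9)^2) = 6.3411
  seg4 = sqrt((1.5)^2 + (4.5)^2) = 4.7434
Total = 24.4936


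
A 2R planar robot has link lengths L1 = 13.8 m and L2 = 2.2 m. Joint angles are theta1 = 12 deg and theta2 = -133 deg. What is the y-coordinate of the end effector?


Convert angles to radians: theta1 = 0.2094, theta2 = -2.3213
y = L1*sin(theta1) + L2*sin(theta1+theta2)
y = 2.8692 + -1.8858
y = 0.9834


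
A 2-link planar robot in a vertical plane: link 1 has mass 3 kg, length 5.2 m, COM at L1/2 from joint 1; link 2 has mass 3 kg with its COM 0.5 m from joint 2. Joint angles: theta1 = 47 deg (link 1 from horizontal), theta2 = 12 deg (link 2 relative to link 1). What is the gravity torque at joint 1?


Horizontal distance from joint 1 to link-1 COM:
  x_c1 = (L1/2)*cos(t1) = 2.6 * 0.682 = 1.7732 m
Horizontal distance from joint 1 to link-2 COM:
  x_c2 = L1*cos(t1) + Lc2*cos(t1+t2)
       = 5.2*0.682 + 0.5*0.515 = 3.8039 m
tau1 = m1*g*x_c1 + m2*g*x_c2
     = 3*9.81*1.7732 + 3*9.81*3.8039
     = 52.1852 + 111.9491
     = 164.1342 Nm


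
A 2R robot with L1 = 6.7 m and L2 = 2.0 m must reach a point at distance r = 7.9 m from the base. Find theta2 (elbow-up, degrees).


cos(theta2) = (r^2 - L1^2 - L2^2) / (2*L1*L2)
cos(theta2) = (62.41 - 44.89 - 4.0) / 26.8
cos(theta2) = 0.504478
theta2 = 59.7033 degrees


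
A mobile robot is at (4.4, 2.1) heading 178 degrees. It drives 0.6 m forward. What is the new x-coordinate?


x_new = x0 + d*cos(theta)
= 4.4 + 0.6*cos(178)
= 4.4 + -0.5996
= 3.8004


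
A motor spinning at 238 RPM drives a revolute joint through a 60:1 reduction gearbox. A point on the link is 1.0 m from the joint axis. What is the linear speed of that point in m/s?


omega_motor = 238 * 2*pi/60 = 24.9233 rad/s
omega_joint = omega_motor / 60 = 0.4154 rad/s
v = omega_joint * r = 0.4154 * 1.0
= 0.4154 m/s


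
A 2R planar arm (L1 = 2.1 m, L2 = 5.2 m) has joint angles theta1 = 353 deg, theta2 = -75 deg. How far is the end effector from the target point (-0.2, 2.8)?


End effector via forward kinematics:
x = L1*cos(t1) + L2*cos(t1+t2) = 2.808
y = L1*sin(t1) + L2*sin(t1+t2) = -5.4053
Distance to target:
d = sqrt((-0.2 - 2.808)^2 + (2.8 - -5.4053)^2)
= sqrt(9.0483 + 67.3273)
= 8.7393 m


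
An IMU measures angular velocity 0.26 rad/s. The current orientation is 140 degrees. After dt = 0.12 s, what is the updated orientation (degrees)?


delta_theta = w * dt = 0.26 * 0.12 = 0.0312 rad
= 1.7876 deg
theta_new = 140 + 1.7876 = 141.7876 deg


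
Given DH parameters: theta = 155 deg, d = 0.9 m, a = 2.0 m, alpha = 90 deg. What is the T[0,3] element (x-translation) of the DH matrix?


T[0,3] = a * cos(theta)
= 2.0 * cos(155 deg)
= 2.0 * -0.9063
= -1.8126


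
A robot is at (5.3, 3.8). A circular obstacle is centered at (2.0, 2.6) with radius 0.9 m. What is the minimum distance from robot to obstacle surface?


center_dist = sqrt((5.3-2.0)^2 + (3.8-2.6)^2)
= sqrt(10.89 + 1.44)
= 3.5114
min_dist = center_dist - radius = 3.5114 - 0.9 = 2.6114 m


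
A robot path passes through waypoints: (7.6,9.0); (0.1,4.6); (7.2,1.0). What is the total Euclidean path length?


Segment lengths:
  seg1 = sqrt((-7.5)^2 + (-4.4)^2) = 8.6954
  seg2 = sqrt((7.1)^2 + (-3.6)^2) = 7.9605
Total = 16.6559


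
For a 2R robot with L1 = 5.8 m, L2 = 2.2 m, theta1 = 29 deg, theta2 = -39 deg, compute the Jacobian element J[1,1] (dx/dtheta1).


J[1,1] = -L1*sin(t1) - L2*sin(t1+t2)
= -5.8*sin(29) - 2.2*sin(-10)
= -2.4299


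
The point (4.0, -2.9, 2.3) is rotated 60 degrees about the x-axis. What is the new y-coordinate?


Rotation about x-axis: y' = y*cos(theta) - z*sin(theta)
= -2.9 * 0.5 - 2.3 * 0.866
= -3.4419


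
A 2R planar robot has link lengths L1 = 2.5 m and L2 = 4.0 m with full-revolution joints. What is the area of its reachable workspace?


r_max = L1 + L2 = 6.5 m
r_min = |L1 - L2| = 1.5 m
Area = pi*(r_max^2 - r_min^2)
= pi*(42.25 - 2.25)
= pi * 40.0
= 125.6637 m^2


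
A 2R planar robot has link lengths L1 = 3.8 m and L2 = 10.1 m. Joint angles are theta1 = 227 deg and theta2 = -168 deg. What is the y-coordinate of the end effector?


Convert angles to radians: theta1 = 3.9619, theta2 = -2.9322
y = L1*sin(theta1) + L2*sin(theta1+theta2)
y = -2.7791 + 8.6574
y = 5.8782


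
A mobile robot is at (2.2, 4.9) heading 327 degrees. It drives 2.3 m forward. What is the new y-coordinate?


y_new = y0 + d*sin(theta)
= 4.9 + 2.3*sin(327)
= 4.9 + -1.2527
= 3.6473


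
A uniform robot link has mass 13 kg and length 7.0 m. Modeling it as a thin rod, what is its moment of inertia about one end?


I = (1/3) * m * L^2
= (1/3) * 13 * 7.0^2
= 0.333333 * 13 * 49.0
= 212.3333 kg*m^2


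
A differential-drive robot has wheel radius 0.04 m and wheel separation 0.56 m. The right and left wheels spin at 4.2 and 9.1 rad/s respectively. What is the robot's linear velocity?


vR = r*wR = 0.04*4.2 = 0.168 m/s
vL = r*wL = 0.04*9.1 = 0.364 m/s
v = (vR+vL)/2 = 0.266 m/s
omega = (vR-vL)/L = -0.35 rad/s
linear velocity = 0.266 m/s


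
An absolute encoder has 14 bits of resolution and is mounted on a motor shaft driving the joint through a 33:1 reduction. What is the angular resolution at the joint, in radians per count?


counts = 2^14 = 16384
effective counts at joint = 16384 * 33 = 540672
resolution = 2*pi / 540672
= 1.1621e-05 rad/count


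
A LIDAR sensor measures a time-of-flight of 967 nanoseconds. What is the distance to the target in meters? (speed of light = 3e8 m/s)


tof = 967 ns = 9.67e-07 s
dist = c * tof / 2
= 3e8 * 9.67e-07 / 2
= 145.05 m


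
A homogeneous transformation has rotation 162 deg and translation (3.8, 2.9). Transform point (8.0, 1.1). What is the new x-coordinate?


x' = cos(theta)*px - sin(theta)*py + tx
= -0.9511*8.0 - 0.309*1.1 + 3.8
= -4.1484


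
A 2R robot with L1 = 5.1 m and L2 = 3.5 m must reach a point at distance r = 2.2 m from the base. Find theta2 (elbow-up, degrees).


cos(theta2) = (r^2 - L1^2 - L2^2) / (2*L1*L2)
cos(theta2) = (4.84 - 26.01 - 12.25) / 35.7
cos(theta2) = -0.936134
theta2 = 159.4122 degrees


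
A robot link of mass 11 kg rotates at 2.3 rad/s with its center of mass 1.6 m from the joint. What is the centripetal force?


F = m * omega^2 * r
= 11 * 2.3^2 * 1.6
= 11 * 5.29 * 1.6
= 93.104 N


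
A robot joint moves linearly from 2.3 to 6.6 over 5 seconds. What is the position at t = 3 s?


s = t/T = 3/5 = 0.6
p(t) = p0 + (pf-p0)*s
= 2.3 + (6.6 - 2.3) * 0.6
= 4.88


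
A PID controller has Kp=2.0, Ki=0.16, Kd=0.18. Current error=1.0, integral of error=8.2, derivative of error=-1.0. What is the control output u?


u = Kp*e + Ki*int(e) + Kd*de/dt
= 2.0*1.0 + 0.16*8.2 + 0.18*(-1.0)
= 2.0 + 1.312 + -0.18
= 3.132


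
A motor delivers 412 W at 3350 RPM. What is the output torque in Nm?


omega = 3350 * 2*pi/60 = 350.8112 rad/s
tau = P / omega = 412 / 350.8112
= 1.1744 Nm


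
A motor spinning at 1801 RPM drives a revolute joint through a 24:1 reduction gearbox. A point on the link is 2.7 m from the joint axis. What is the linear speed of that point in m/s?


omega_motor = 1801 * 2*pi/60 = 188.6003 rad/s
omega_joint = omega_motor / 24 = 7.8583 rad/s
v = omega_joint * r = 7.8583 * 2.7
= 21.2175 m/s


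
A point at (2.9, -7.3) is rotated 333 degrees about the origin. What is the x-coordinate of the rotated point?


x' = x*cos(theta) - y*sin(theta)
cos(333 deg) = 0.891, sin(333 deg) = -0.454
x' = 2.9 * 0.891 - -7.3 * -0.454
= 2.5839 - 3.3141
= -0.7302


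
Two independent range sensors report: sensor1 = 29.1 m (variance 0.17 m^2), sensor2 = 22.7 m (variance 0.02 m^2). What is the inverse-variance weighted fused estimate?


w1 = (1/var1) / (1/var1 + 1/var2)
   = 5.8824 / (5.8824 + 50.0) = 0.1053
w2 = 1 - w1 = 0.8947
fused = w1*s1 + w2*s2 = 3.0632 + 20.3105
= 23.3737 m


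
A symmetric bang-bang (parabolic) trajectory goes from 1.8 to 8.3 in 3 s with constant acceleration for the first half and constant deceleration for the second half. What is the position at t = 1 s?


Symmetric rest-to-rest: each phase covers (pf-p0)/2 in time T/2. 0.5*a*(T/2)^2 = (pf-p0)/2 => a = 4*(pf-p0)/T^2
a = 4*(8.3-1.8)/3^2 = 2.8889
t = 1 is in the acceleration phase (t <= T/2).
p = p0 + 0.5*a*t^2 = 1.8 + 0.5*2.8889*1^2
= 3.2444


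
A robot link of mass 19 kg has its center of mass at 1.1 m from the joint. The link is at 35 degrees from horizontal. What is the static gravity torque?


tau = m*g*L*cos(angle)
= 19 * 9.81 * 1.1 * cos(35 deg)
= 19 * 9.81 * 1.1 * 0.8192
= 167.9499 Nm


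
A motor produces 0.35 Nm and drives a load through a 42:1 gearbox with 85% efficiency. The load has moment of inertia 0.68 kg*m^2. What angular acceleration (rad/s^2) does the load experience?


tau_out = tau_motor * N * eta
= 0.35 * 42 * 0.85 = 12.495 Nm
alpha = tau_out / I = 12.495 / 0.68
= 18.375 rad/s^2


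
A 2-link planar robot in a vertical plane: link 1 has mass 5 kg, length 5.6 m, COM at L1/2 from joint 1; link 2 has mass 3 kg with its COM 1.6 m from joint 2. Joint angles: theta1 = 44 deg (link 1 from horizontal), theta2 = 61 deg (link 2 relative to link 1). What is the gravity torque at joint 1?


Horizontal distance from joint 1 to link-1 COM:
  x_c1 = (L1/2)*cos(t1) = 2.8 * 0.7193 = 2.0142 m
Horizontal distance from joint 1 to link-2 COM:
  x_c2 = L1*cos(t1) + Lc2*cos(t1+t2)
       = 5.6*0.7193 + 1.6*-0.2588 = 3.6142 m
tau1 = m1*g*x_c1 + m2*g*x_c2
     = 5*9.81*2.0142 + 3*9.81*3.6142
     = 98.7941 + 106.3657
     = 205.1598 Nm


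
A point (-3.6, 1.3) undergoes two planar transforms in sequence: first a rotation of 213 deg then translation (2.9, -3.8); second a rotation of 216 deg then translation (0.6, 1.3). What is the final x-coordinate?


After transform 1:
x1 = cos(213)*-3.6 - sin(213)*1.3 + 2.9 = 6.6272
y1 = sin(213)*-3.6 + cos(213)*1.3 + -3.8 = -2.9296
After transform 2:
x2 = cos(216)*6.6272 - sin(216)*-2.9296 + 0.6
= -6.4835


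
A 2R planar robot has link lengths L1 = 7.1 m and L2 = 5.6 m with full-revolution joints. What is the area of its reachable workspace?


r_max = L1 + L2 = 12.7 m
r_min = |L1 - L2| = 1.5 m
Area = pi*(r_max^2 - r_min^2)
= pi*(161.29 - 2.25)
= pi * 159.04
= 499.6389 m^2


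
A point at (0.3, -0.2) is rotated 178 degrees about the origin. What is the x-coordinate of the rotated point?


x' = x*cos(theta) - y*sin(theta)
cos(178 deg) = -0.9994, sin(178 deg) = 0.0349
x' = 0.3 * -0.9994 - -0.2 * 0.0349
= -0.2998 - -0.007
= -0.2928


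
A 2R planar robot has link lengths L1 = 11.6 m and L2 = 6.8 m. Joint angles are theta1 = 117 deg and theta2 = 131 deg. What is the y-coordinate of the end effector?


Convert angles to radians: theta1 = 2.042, theta2 = 2.2864
y = L1*sin(theta1) + L2*sin(theta1+theta2)
y = 10.3357 + -6.3049
y = 4.0308


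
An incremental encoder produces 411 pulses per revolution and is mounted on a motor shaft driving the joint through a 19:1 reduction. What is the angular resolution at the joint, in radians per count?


counts per rev = 411
effective counts at joint = 411 * 19 = 7809
resolution = 2*pi / 7809
= 8.0461e-04 rad/count


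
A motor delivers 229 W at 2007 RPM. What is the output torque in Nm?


omega = 2007 * 2*pi/60 = 210.1725 rad/s
tau = P / omega = 229 / 210.1725
= 1.0896 Nm


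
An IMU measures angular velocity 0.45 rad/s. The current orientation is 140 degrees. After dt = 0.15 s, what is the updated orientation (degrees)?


delta_theta = w * dt = 0.45 * 0.15 = 0.0675 rad
= 3.8675 deg
theta_new = 140 + 3.8675 = 143.8675 deg
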